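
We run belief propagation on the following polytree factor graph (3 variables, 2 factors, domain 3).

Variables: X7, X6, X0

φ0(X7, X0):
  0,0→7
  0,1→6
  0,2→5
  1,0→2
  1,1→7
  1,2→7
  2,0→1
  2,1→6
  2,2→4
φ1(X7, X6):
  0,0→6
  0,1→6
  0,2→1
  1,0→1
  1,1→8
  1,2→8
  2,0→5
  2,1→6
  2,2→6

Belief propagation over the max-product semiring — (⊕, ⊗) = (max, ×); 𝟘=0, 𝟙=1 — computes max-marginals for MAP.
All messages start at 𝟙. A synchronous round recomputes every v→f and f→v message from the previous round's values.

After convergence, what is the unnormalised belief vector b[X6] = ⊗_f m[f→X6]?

b[X6] = [42, 56, 56]

init: all messages = 𝟙 over 3 values
r1 m[φ0→X7] = [7, 7, 6]
r1 m[φ0→X0] = [7, 7, 7]
r1 m[φ1→X7] = [6, 8, 6]
r1 m[φ1→X6] = [6, 8, 8]
r1 m[X7→φ0] = [1, 1, 1]
r1 m[X7→φ1] = [1, 1, 1]
r1 m[X6→φ1] = [1, 1, 1]
r1 m[X0→φ0] = [1, 1, 1]
r2 m[φ0→X7] = [7, 7, 6]
r2 m[φ0→X0] = [7, 7, 7]
r2 m[φ1→X7] = [6, 8, 6]
r2 m[φ1→X6] = [6, 8, 8]
r2 m[X7→φ0] = [6, 8, 6]
r2 m[X7→φ1] = [7, 7, 6]
r2 m[X6→φ1] = [1, 1, 1]
r2 m[X0→φ0] = [1, 1, 1]
r3 m[φ0→X7] = [7, 7, 6]
r3 m[φ0→X0] = [42, 56, 56]
r3 m[φ1→X7] = [6, 8, 6]
r3 m[φ1→X6] = [42, 56, 56]
r3 m[X7→φ0] = [6, 8, 6]
r3 m[X7→φ1] = [7, 7, 6]
r3 m[X6→φ1] = [1, 1, 1]
r3 m[X0→φ0] = [1, 1, 1]
r4 m[φ0→X7] = [7, 7, 6]
r4 m[φ0→X0] = [42, 56, 56]
r4 m[φ1→X7] = [6, 8, 6]
r4 m[φ1→X6] = [42, 56, 56]
r4 m[X7→φ0] = [6, 8, 6]
r4 m[X7→φ1] = [7, 7, 6]
r4 m[X6→φ1] = [1, 1, 1]
r4 m[X0→φ0] = [1, 1, 1]
fixed point reached at round 4
b[X6] = ⊗ incoming = [42, 56, 56]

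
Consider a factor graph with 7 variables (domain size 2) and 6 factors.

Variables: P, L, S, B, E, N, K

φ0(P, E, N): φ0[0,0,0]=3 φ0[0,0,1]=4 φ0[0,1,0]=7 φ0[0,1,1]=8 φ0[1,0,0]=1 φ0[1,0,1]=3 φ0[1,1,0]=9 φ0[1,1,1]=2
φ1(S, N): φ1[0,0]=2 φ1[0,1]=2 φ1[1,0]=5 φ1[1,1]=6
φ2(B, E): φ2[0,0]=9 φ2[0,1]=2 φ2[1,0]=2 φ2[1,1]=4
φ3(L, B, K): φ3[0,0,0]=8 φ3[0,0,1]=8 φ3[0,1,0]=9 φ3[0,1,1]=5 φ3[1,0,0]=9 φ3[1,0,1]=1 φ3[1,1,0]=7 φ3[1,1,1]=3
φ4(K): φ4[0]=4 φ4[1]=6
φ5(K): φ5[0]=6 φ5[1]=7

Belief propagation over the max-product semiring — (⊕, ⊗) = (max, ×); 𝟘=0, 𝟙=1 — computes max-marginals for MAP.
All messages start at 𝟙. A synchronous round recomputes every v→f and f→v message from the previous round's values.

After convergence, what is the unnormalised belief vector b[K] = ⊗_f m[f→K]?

b[K] = [46656, 72576]

init: all messages = 𝟙 over 2 values
r1 m[φ0→P] = [8, 9]
r1 m[φ0→E] = [4, 9]
r1 m[φ0→N] = [9, 8]
r1 m[φ1→S] = [2, 6]
r1 m[φ1→N] = [5, 6]
r1 m[φ2→B] = [9, 4]
r1 m[φ2→E] = [9, 4]
r1 m[φ3→L] = [9, 9]
r1 m[φ3→B] = [9, 9]
r1 m[φ3→K] = [9, 8]
r1 m[φ4→K] = [4, 6]
r1 m[φ5→K] = [6, 7]
r1 m[P→φ0] = [1, 1]
r1 m[L→φ3] = [1, 1]
r1 m[S→φ1] = [1, 1]
r1 m[B→φ2] = [1, 1]
r1 m[B→φ3] = [1, 1]
r1 m[E→φ0] = [1, 1]
r1 m[E→φ2] = [1, 1]
r1 m[N→φ0] = [1, 1]
r1 m[N→φ1] = [1, 1]
r1 m[K→φ3] = [1, 1]
r1 m[K→φ4] = [1, 1]
r1 m[K→φ5] = [1, 1]
r2 m[φ0→P] = [8, 9]
r2 m[φ0→E] = [4, 9]
r2 m[φ0→N] = [9, 8]
r2 m[φ1→S] = [2, 6]
r2 m[φ1→N] = [5, 6]
r2 m[φ2→B] = [9, 4]
r2 m[φ2→E] = [9, 4]
r2 m[φ3→L] = [9, 9]
r2 m[φ3→B] = [9, 9]
r2 m[φ3→K] = [9, 8]
r2 m[φ4→K] = [4, 6]
r2 m[φ5→K] = [6, 7]
r2 m[P→φ0] = [1, 1]
r2 m[L→φ3] = [1, 1]
r2 m[S→φ1] = [1, 1]
r2 m[B→φ2] = [9, 9]
r2 m[B→φ3] = [9, 4]
r2 m[E→φ0] = [9, 4]
r2 m[E→φ2] = [4, 9]
r2 m[N→φ0] = [5, 6]
r2 m[N→φ1] = [9, 8]
r2 m[K→φ3] = [24, 42]
r2 m[K→φ4] = [54, 56]
r2 m[K→φ5] = [36, 48]
r3 m[φ0→P] = [216, 180]
r3 m[φ0→E] = [24, 48]
r3 m[φ0→N] = [36, 36]
r3 m[φ1→S] = [18, 48]
r3 m[φ1→N] = [5, 6]
r3 m[φ2→B] = [36, 36]
r3 m[φ2→E] = [81, 36]
r3 m[φ3→L] = [3024, 1944]
r3 m[φ3→B] = [336, 216]
r3 m[φ3→K] = [81, 72]
r3 m[φ4→K] = [4, 6]
r3 m[φ5→K] = [6, 7]
r3 m[P→φ0] = [1, 1]
r3 m[L→φ3] = [1, 1]
r3 m[S→φ1] = [1, 1]
r3 m[B→φ2] = [9, 9]
r3 m[B→φ3] = [9, 4]
r3 m[E→φ0] = [9, 4]
r3 m[E→φ2] = [4, 9]
r3 m[N→φ0] = [5, 6]
r3 m[N→φ1] = [9, 8]
r3 m[K→φ3] = [24, 42]
r3 m[K→φ4] = [54, 56]
r3 m[K→φ5] = [36, 48]
r4 m[φ0→P] = [216, 180]
r4 m[φ0→E] = [24, 48]
r4 m[φ0→N] = [36, 36]
r4 m[φ1→S] = [18, 48]
r4 m[φ1→N] = [5, 6]
r4 m[φ2→B] = [36, 36]
r4 m[φ2→E] = [81, 36]
r4 m[φ3→L] = [3024, 1944]
r4 m[φ3→B] = [336, 216]
r4 m[φ3→K] = [81, 72]
r4 m[φ4→K] = [4, 6]
r4 m[φ5→K] = [6, 7]
r4 m[P→φ0] = [1, 1]
r4 m[L→φ3] = [1, 1]
r4 m[S→φ1] = [1, 1]
r4 m[B→φ2] = [336, 216]
r4 m[B→φ3] = [36, 36]
r4 m[E→φ0] = [81, 36]
r4 m[E→φ2] = [24, 48]
r4 m[N→φ0] = [5, 6]
r4 m[N→φ1] = [36, 36]
r4 m[K→φ3] = [24, 42]
r4 m[K→φ4] = [486, 504]
r4 m[K→φ5] = [324, 432]
r5 m[φ0→P] = [1944, 1620]
r5 m[φ0→E] = [24, 48]
r5 m[φ0→N] = [324, 324]
r5 m[φ1→S] = [72, 216]
r5 m[φ1→N] = [5, 6]
r5 m[φ2→B] = [216, 192]
r5 m[φ2→E] = [3024, 864]
r5 m[φ3→L] = [12096, 7776]
r5 m[φ3→B] = [336, 216]
r5 m[φ3→K] = [324, 288]
r5 m[φ4→K] = [4, 6]
r5 m[φ5→K] = [6, 7]
r5 m[P→φ0] = [1, 1]
r5 m[L→φ3] = [1, 1]
r5 m[S→φ1] = [1, 1]
r5 m[B→φ2] = [336, 216]
r5 m[B→φ3] = [36, 36]
r5 m[E→φ0] = [81, 36]
r5 m[E→φ2] = [24, 48]
r5 m[N→φ0] = [5, 6]
r5 m[N→φ1] = [36, 36]
r5 m[K→φ3] = [24, 42]
r5 m[K→φ4] = [486, 504]
r5 m[K→φ5] = [324, 432]
r6 m[φ0→P] = [1944, 1620]
r6 m[φ0→E] = [24, 48]
r6 m[φ0→N] = [324, 324]
r6 m[φ1→S] = [72, 216]
r6 m[φ1→N] = [5, 6]
r6 m[φ2→B] = [216, 192]
r6 m[φ2→E] = [3024, 864]
r6 m[φ3→L] = [12096, 7776]
r6 m[φ3→B] = [336, 216]
r6 m[φ3→K] = [324, 288]
r6 m[φ4→K] = [4, 6]
r6 m[φ5→K] = [6, 7]
r6 m[P→φ0] = [1, 1]
r6 m[L→φ3] = [1, 1]
r6 m[S→φ1] = [1, 1]
r6 m[B→φ2] = [336, 216]
r6 m[B→φ3] = [216, 192]
r6 m[E→φ0] = [3024, 864]
r6 m[E→φ2] = [24, 48]
r6 m[N→φ0] = [5, 6]
r6 m[N→φ1] = [324, 324]
r6 m[K→φ3] = [24, 42]
r6 m[K→φ4] = [1944, 2016]
r6 m[K→φ5] = [1296, 1728]
r7 m[φ0→P] = [72576, 54432]
r7 m[φ0→E] = [24, 48]
r7 m[φ0→N] = [9072, 12096]
r7 m[φ1→S] = [648, 1944]
r7 m[φ1→N] = [5, 6]
r7 m[φ2→B] = [216, 192]
r7 m[φ2→E] = [3024, 864]
r7 m[φ3→L] = [72576, 46656]
r7 m[φ3→B] = [336, 216]
r7 m[φ3→K] = [1944, 1728]
r7 m[φ4→K] = [4, 6]
r7 m[φ5→K] = [6, 7]
r7 m[P→φ0] = [1, 1]
r7 m[L→φ3] = [1, 1]
r7 m[S→φ1] = [1, 1]
r7 m[B→φ2] = [336, 216]
r7 m[B→φ3] = [216, 192]
r7 m[E→φ0] = [3024, 864]
r7 m[E→φ2] = [24, 48]
r7 m[N→φ0] = [5, 6]
r7 m[N→φ1] = [324, 324]
r7 m[K→φ3] = [24, 42]
r7 m[K→φ4] = [1944, 2016]
r7 m[K→φ5] = [1296, 1728]
r8 m[φ0→P] = [72576, 54432]
r8 m[φ0→E] = [24, 48]
r8 m[φ0→N] = [9072, 12096]
r8 m[φ1→S] = [648, 1944]
r8 m[φ1→N] = [5, 6]
r8 m[φ2→B] = [216, 192]
r8 m[φ2→E] = [3024, 864]
r8 m[φ3→L] = [72576, 46656]
r8 m[φ3→B] = [336, 216]
r8 m[φ3→K] = [1944, 1728]
r8 m[φ4→K] = [4, 6]
r8 m[φ5→K] = [6, 7]
r8 m[P→φ0] = [1, 1]
r8 m[L→φ3] = [1, 1]
r8 m[S→φ1] = [1, 1]
r8 m[B→φ2] = [336, 216]
r8 m[B→φ3] = [216, 192]
r8 m[E→φ0] = [3024, 864]
r8 m[E→φ2] = [24, 48]
r8 m[N→φ0] = [5, 6]
r8 m[N→φ1] = [9072, 12096]
r8 m[K→φ3] = [24, 42]
r8 m[K→φ4] = [11664, 12096]
r8 m[K→φ5] = [7776, 10368]
r9 m[φ0→P] = [72576, 54432]
r9 m[φ0→E] = [24, 48]
r9 m[φ0→N] = [9072, 12096]
r9 m[φ1→S] = [24192, 72576]
r9 m[φ1→N] = [5, 6]
r9 m[φ2→B] = [216, 192]
r9 m[φ2→E] = [3024, 864]
r9 m[φ3→L] = [72576, 46656]
r9 m[φ3→B] = [336, 216]
r9 m[φ3→K] = [1944, 1728]
r9 m[φ4→K] = [4, 6]
r9 m[φ5→K] = [6, 7]
r9 m[P→φ0] = [1, 1]
r9 m[L→φ3] = [1, 1]
r9 m[S→φ1] = [1, 1]
r9 m[B→φ2] = [336, 216]
r9 m[B→φ3] = [216, 192]
r9 m[E→φ0] = [3024, 864]
r9 m[E→φ2] = [24, 48]
r9 m[N→φ0] = [5, 6]
r9 m[N→φ1] = [9072, 12096]
r9 m[K→φ3] = [24, 42]
r9 m[K→φ4] = [11664, 12096]
r9 m[K→φ5] = [7776, 10368]
r10 m[φ0→P] = [72576, 54432]
r10 m[φ0→E] = [24, 48]
r10 m[φ0→N] = [9072, 12096]
r10 m[φ1→S] = [24192, 72576]
r10 m[φ1→N] = [5, 6]
r10 m[φ2→B] = [216, 192]
r10 m[φ2→E] = [3024, 864]
r10 m[φ3→L] = [72576, 46656]
r10 m[φ3→B] = [336, 216]
r10 m[φ3→K] = [1944, 1728]
r10 m[φ4→K] = [4, 6]
r10 m[φ5→K] = [6, 7]
r10 m[P→φ0] = [1, 1]
r10 m[L→φ3] = [1, 1]
r10 m[S→φ1] = [1, 1]
r10 m[B→φ2] = [336, 216]
r10 m[B→φ3] = [216, 192]
r10 m[E→φ0] = [3024, 864]
r10 m[E→φ2] = [24, 48]
r10 m[N→φ0] = [5, 6]
r10 m[N→φ1] = [9072, 12096]
r10 m[K→φ3] = [24, 42]
r10 m[K→φ4] = [11664, 12096]
r10 m[K→φ5] = [7776, 10368]
fixed point reached at round 10
b[K] = ⊗ incoming = [46656, 72576]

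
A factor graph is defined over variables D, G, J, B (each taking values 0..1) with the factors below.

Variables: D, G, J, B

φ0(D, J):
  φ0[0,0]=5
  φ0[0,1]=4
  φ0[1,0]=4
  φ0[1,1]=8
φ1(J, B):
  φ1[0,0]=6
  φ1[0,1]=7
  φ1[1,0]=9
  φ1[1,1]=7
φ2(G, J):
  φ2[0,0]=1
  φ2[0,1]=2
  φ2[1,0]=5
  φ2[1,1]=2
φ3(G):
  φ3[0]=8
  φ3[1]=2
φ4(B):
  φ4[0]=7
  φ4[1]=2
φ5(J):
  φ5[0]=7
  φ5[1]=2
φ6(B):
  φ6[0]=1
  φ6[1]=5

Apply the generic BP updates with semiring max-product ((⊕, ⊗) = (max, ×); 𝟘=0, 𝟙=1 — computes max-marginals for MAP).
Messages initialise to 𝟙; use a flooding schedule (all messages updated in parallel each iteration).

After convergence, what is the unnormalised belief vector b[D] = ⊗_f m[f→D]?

b[D] = [24500, 19600]

init: all messages = 𝟙 over 2 values
r1 m[φ0→D] = [5, 8]
r1 m[φ0→J] = [5, 8]
r1 m[φ1→J] = [7, 9]
r1 m[φ1→B] = [9, 7]
r1 m[φ2→G] = [2, 5]
r1 m[φ2→J] = [5, 2]
r1 m[φ3→G] = [8, 2]
r1 m[φ4→B] = [7, 2]
r1 m[φ5→J] = [7, 2]
r1 m[φ6→B] = [1, 5]
r1 m[D→φ0] = [1, 1]
r1 m[G→φ2] = [1, 1]
r1 m[G→φ3] = [1, 1]
r1 m[J→φ0] = [1, 1]
r1 m[J→φ1] = [1, 1]
r1 m[J→φ2] = [1, 1]
r1 m[J→φ5] = [1, 1]
r1 m[B→φ1] = [1, 1]
r1 m[B→φ4] = [1, 1]
r1 m[B→φ6] = [1, 1]
r2 m[φ0→D] = [5, 8]
r2 m[φ0→J] = [5, 8]
r2 m[φ1→J] = [7, 9]
r2 m[φ1→B] = [9, 7]
r2 m[φ2→G] = [2, 5]
r2 m[φ2→J] = [5, 2]
r2 m[φ3→G] = [8, 2]
r2 m[φ4→B] = [7, 2]
r2 m[φ5→J] = [7, 2]
r2 m[φ6→B] = [1, 5]
r2 m[D→φ0] = [1, 1]
r2 m[G→φ2] = [8, 2]
r2 m[G→φ3] = [2, 5]
r2 m[J→φ0] = [245, 36]
r2 m[J→φ1] = [175, 32]
r2 m[J→φ2] = [245, 144]
r2 m[J→φ5] = [175, 144]
r2 m[B→φ1] = [7, 10]
r2 m[B→φ4] = [9, 35]
r2 m[B→φ6] = [63, 14]
r3 m[φ0→D] = [1225, 980]
r3 m[φ0→J] = [5, 8]
r3 m[φ1→J] = [70, 70]
r3 m[φ1→B] = [1050, 1225]
r3 m[φ2→G] = [288, 1225]
r3 m[φ2→J] = [10, 16]
r3 m[φ3→G] = [8, 2]
r3 m[φ4→B] = [7, 2]
r3 m[φ5→J] = [7, 2]
r3 m[φ6→B] = [1, 5]
r3 m[D→φ0] = [1, 1]
r3 m[G→φ2] = [8, 2]
r3 m[G→φ3] = [2, 5]
r3 m[J→φ0] = [245, 36]
r3 m[J→φ1] = [175, 32]
r3 m[J→φ2] = [245, 144]
r3 m[J→φ5] = [175, 144]
r3 m[B→φ1] = [7, 10]
r3 m[B→φ4] = [9, 35]
r3 m[B→φ6] = [63, 14]
r4 m[φ0→D] = [1225, 980]
r4 m[φ0→J] = [5, 8]
r4 m[φ1→J] = [70, 70]
r4 m[φ1→B] = [1050, 1225]
r4 m[φ2→G] = [288, 1225]
r4 m[φ2→J] = [10, 16]
r4 m[φ3→G] = [8, 2]
r4 m[φ4→B] = [7, 2]
r4 m[φ5→J] = [7, 2]
r4 m[φ6→B] = [1, 5]
r4 m[D→φ0] = [1, 1]
r4 m[G→φ2] = [8, 2]
r4 m[G→φ3] = [288, 1225]
r4 m[J→φ0] = [4900, 2240]
r4 m[J→φ1] = [350, 256]
r4 m[J→φ2] = [2450, 1120]
r4 m[J→φ5] = [3500, 8960]
r4 m[B→φ1] = [7, 10]
r4 m[B→φ4] = [1050, 6125]
r4 m[B→φ6] = [7350, 2450]
r5 m[φ0→D] = [24500, 19600]
r5 m[φ0→J] = [5, 8]
r5 m[φ1→J] = [70, 70]
r5 m[φ1→B] = [2304, 2450]
r5 m[φ2→G] = [2450, 12250]
r5 m[φ2→J] = [10, 16]
r5 m[φ3→G] = [8, 2]
r5 m[φ4→B] = [7, 2]
r5 m[φ5→J] = [7, 2]
r5 m[φ6→B] = [1, 5]
r5 m[D→φ0] = [1, 1]
r5 m[G→φ2] = [8, 2]
r5 m[G→φ3] = [288, 1225]
r5 m[J→φ0] = [4900, 2240]
r5 m[J→φ1] = [350, 256]
r5 m[J→φ2] = [2450, 1120]
r5 m[J→φ5] = [3500, 8960]
r5 m[B→φ1] = [7, 10]
r5 m[B→φ4] = [1050, 6125]
r5 m[B→φ6] = [7350, 2450]
r6 m[φ0→D] = [24500, 19600]
r6 m[φ0→J] = [5, 8]
r6 m[φ1→J] = [70, 70]
r6 m[φ1→B] = [2304, 2450]
r6 m[φ2→G] = [2450, 12250]
r6 m[φ2→J] = [10, 16]
r6 m[φ3→G] = [8, 2]
r6 m[φ4→B] = [7, 2]
r6 m[φ5→J] = [7, 2]
r6 m[φ6→B] = [1, 5]
r6 m[D→φ0] = [1, 1]
r6 m[G→φ2] = [8, 2]
r6 m[G→φ3] = [2450, 12250]
r6 m[J→φ0] = [4900, 2240]
r6 m[J→φ1] = [350, 256]
r6 m[J→φ2] = [2450, 1120]
r6 m[J→φ5] = [3500, 8960]
r6 m[B→φ1] = [7, 10]
r6 m[B→φ4] = [2304, 12250]
r6 m[B→φ6] = [16128, 4900]
r7 m[φ0→D] = [24500, 19600]
r7 m[φ0→J] = [5, 8]
r7 m[φ1→J] = [70, 70]
r7 m[φ1→B] = [2304, 2450]
r7 m[φ2→G] = [2450, 12250]
r7 m[φ2→J] = [10, 16]
r7 m[φ3→G] = [8, 2]
r7 m[φ4→B] = [7, 2]
r7 m[φ5→J] = [7, 2]
r7 m[φ6→B] = [1, 5]
r7 m[D→φ0] = [1, 1]
r7 m[G→φ2] = [8, 2]
r7 m[G→φ3] = [2450, 12250]
r7 m[J→φ0] = [4900, 2240]
r7 m[J→φ1] = [350, 256]
r7 m[J→φ2] = [2450, 1120]
r7 m[J→φ5] = [3500, 8960]
r7 m[B→φ1] = [7, 10]
r7 m[B→φ4] = [2304, 12250]
r7 m[B→φ6] = [16128, 4900]
fixed point reached at round 7
b[D] = ⊗ incoming = [24500, 19600]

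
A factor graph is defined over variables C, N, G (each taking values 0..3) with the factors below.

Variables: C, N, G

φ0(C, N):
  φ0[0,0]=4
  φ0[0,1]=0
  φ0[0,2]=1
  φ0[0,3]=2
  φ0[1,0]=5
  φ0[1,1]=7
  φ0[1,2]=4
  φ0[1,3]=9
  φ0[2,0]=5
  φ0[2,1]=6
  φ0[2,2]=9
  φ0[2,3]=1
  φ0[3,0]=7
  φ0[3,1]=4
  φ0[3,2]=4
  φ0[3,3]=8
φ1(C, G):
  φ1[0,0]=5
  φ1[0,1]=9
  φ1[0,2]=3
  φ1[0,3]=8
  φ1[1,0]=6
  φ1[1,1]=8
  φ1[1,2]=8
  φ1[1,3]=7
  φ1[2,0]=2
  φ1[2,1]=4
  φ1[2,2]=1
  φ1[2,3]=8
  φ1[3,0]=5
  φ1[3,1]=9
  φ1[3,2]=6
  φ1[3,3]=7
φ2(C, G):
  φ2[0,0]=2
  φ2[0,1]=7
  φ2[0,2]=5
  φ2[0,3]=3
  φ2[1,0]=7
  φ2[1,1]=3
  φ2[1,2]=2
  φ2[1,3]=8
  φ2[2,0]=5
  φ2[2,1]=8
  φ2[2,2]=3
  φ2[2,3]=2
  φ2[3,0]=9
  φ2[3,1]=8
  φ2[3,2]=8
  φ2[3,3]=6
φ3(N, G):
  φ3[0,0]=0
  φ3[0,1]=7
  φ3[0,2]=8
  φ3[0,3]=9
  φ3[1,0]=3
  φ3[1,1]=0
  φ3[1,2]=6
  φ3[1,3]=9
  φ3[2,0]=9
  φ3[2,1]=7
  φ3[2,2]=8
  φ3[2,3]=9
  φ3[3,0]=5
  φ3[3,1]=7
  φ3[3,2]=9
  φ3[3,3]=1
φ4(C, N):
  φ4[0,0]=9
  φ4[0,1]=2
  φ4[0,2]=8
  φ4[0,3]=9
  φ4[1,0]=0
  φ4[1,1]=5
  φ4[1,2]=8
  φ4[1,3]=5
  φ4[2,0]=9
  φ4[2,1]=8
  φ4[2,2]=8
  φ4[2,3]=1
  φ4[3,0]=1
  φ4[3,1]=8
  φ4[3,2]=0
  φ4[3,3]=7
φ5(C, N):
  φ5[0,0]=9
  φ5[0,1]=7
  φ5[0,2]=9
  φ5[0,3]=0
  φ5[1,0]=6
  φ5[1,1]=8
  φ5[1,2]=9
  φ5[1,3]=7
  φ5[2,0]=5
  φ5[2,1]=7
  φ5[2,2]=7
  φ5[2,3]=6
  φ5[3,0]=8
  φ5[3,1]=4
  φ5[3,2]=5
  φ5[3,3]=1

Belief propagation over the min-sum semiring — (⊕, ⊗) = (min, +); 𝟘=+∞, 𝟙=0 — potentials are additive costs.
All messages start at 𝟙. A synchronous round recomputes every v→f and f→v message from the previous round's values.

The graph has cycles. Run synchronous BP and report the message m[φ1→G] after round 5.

message @ round 5 = [22, 26, 20, 25]

init: all messages = 𝟙 over 4 values
r1 m[φ0→C] = [0, 4, 1, 4]
r1 m[φ0→N] = [4, 0, 1, 1]
r1 m[φ1→C] = [3, 6, 1, 5]
r1 m[φ1→G] = [2, 4, 1, 7]
r1 m[φ2→C] = [2, 2, 2, 6]
r1 m[φ2→G] = [2, 3, 2, 2]
r1 m[φ3→N] = [0, 0, 7, 1]
r1 m[φ3→G] = [0, 0, 6, 1]
r1 m[φ4→C] = [2, 0, 1, 0]
r1 m[φ4→N] = [0, 2, 0, 1]
r1 m[φ5→C] = [0, 6, 5, 1]
r1 m[φ5→N] = [5, 4, 5, 0]
r1 m[C→φ0] = [0, 0, 0, 0]
r1 m[C→φ1] = [0, 0, 0, 0]
r1 m[C→φ2] = [0, 0, 0, 0]
r1 m[C→φ4] = [0, 0, 0, 0]
r1 m[C→φ5] = [0, 0, 0, 0]
r1 m[N→φ0] = [0, 0, 0, 0]
r1 m[N→φ3] = [0, 0, 0, 0]
r1 m[N→φ4] = [0, 0, 0, 0]
r1 m[N→φ5] = [0, 0, 0, 0]
r1 m[G→φ1] = [0, 0, 0, 0]
r1 m[G→φ2] = [0, 0, 0, 0]
r1 m[G→φ3] = [0, 0, 0, 0]
r2 m[φ0→C] = [0, 4, 1, 4]
r2 m[φ0→N] = [4, 0, 1, 1]
r2 m[φ1→C] = [3, 6, 1, 5]
r2 m[φ1→G] = [2, 4, 1, 7]
r2 m[φ2→C] = [2, 2, 2, 6]
r2 m[φ2→G] = [2, 3, 2, 2]
r2 m[φ3→N] = [0, 0, 7, 1]
r2 m[φ3→G] = [0, 0, 6, 1]
r2 m[φ4→C] = [2, 0, 1, 0]
r2 m[φ4→N] = [0, 2, 0, 1]
r2 m[φ5→C] = [0, 6, 5, 1]
r2 m[φ5→N] = [5, 4, 5, 0]
r2 m[C→φ0] = [7, 14, 9, 12]
r2 m[C→φ1] = [4, 12, 9, 11]
r2 m[C→φ2] = [5, 16, 8, 10]
r2 m[C→φ4] = [5, 18, 9, 16]
r2 m[C→φ5] = [7, 12, 5, 15]
r2 m[N→φ0] = [5, 6, 12, 2]
r2 m[N→φ3] = [9, 6, 6, 2]
r2 m[N→φ4] = [9, 4, 13, 2]
r2 m[N→φ5] = [4, 2, 8, 3]
r2 m[G→φ1] = [2, 3, 8, 3]
r2 m[G→φ2] = [2, 4, 7, 8]
r2 m[G→φ3] = [4, 7, 3, 9]
r3 m[φ0→C] = [4, 10, 3, 10]
r3 m[φ0→N] = [11, 7, 8, 9]
r3 m[φ1→C] = [7, 8, 4, 7]
r3 m[φ1→G] = [9, 13, 7, 12]
r3 m[φ2→C] = [4, 7, 7, 11]
r3 m[φ2→G] = [7, 12, 10, 8]
r3 m[φ3→N] = [4, 7, 11, 9]
r3 m[φ3→G] = [7, 6, 11, 3]
r3 m[φ4→C] = [6, 7, 3, 9]
r3 m[φ4→N] = [14, 7, 13, 10]
r3 m[φ5→C] = [3, 10, 9, 4]
r3 m[φ5→N] = [10, 12, 12, 7]
r3 m[C→φ0] = [7, 14, 9, 12]
r3 m[C→φ1] = [4, 12, 9, 11]
r3 m[C→φ2] = [5, 16, 8, 10]
r3 m[C→φ4] = [5, 18, 9, 16]
r3 m[C→φ5] = [7, 12, 5, 15]
r3 m[N→φ0] = [5, 6, 12, 2]
r3 m[N→φ3] = [9, 6, 6, 2]
r3 m[N→φ4] = [9, 4, 13, 2]
r3 m[N→φ5] = [4, 2, 8, 3]
r3 m[G→φ1] = [2, 3, 8, 3]
r3 m[G→φ2] = [2, 4, 7, 8]
r3 m[G→φ3] = [4, 7, 3, 9]
r4 m[φ0→C] = [4, 10, 3, 10]
r4 m[φ0→N] = [11, 7, 8, 9]
r4 m[φ1→C] = [7, 8, 4, 7]
r4 m[φ1→G] = [9, 13, 7, 12]
r4 m[φ2→C] = [4, 7, 7, 11]
r4 m[φ2→G] = [7, 12, 10, 8]
r4 m[φ3→N] = [4, 7, 11, 9]
r4 m[φ3→G] = [7, 6, 11, 3]
r4 m[φ4→C] = [6, 7, 3, 9]
r4 m[φ4→N] = [14, 7, 13, 10]
r4 m[φ5→C] = [3, 10, 9, 4]
r4 m[φ5→N] = [10, 12, 12, 7]
r4 m[C→φ0] = [20, 32, 23, 31]
r4 m[C→φ1] = [17, 34, 22, 34]
r4 m[C→φ2] = [20, 35, 19, 30]
r4 m[C→φ4] = [18, 35, 23, 32]
r4 m[C→φ5] = [21, 32, 17, 37]
r4 m[N→φ0] = [28, 26, 36, 26]
r4 m[N→φ3] = [35, 26, 33, 26]
r4 m[N→φ4] = [25, 26, 31, 25]
r4 m[N→φ5] = [29, 21, 32, 28]
r4 m[G→φ1] = [14, 18, 21, 11]
r4 m[G→φ2] = [16, 19, 18, 15]
r4 m[G→φ3] = [16, 25, 17, 20]
r5 m[φ0→C] = [26, 33, 27, 30]
r5 m[φ0→N] = [24, 20, 21, 22]
r5 m[φ1→C] = [19, 18, 16, 18]
r5 m[φ1→G] = [22, 26, 20, 25]
r5 m[φ2→C] = [18, 20, 17, 21]
r5 m[φ2→G] = [22, 27, 22, 21]
r5 m[φ3→N] = [16, 19, 25, 21]
r5 m[φ3→G] = [29, 26, 32, 27]
r5 m[φ4→C] = [28, 25, 26, 26]
r5 m[φ4→N] = [27, 20, 26, 24]
r5 m[φ5→C] = [28, 29, 28, 25]
r5 m[φ5→N] = [22, 24, 24, 21]
r5 m[C→φ0] = [20, 32, 23, 31]
r5 m[C→φ1] = [17, 34, 22, 34]
r5 m[C→φ2] = [20, 35, 19, 30]
r5 m[C→φ4] = [18, 35, 23, 32]
r5 m[C→φ5] = [21, 32, 17, 37]
r5 m[N→φ0] = [28, 26, 36, 26]
r5 m[N→φ3] = [35, 26, 33, 26]
r5 m[N→φ4] = [25, 26, 31, 25]
r5 m[N→φ5] = [29, 21, 32, 28]
r5 m[G→φ1] = [14, 18, 21, 11]
r5 m[G→φ2] = [16, 19, 18, 15]
r5 m[G→φ3] = [16, 25, 17, 20]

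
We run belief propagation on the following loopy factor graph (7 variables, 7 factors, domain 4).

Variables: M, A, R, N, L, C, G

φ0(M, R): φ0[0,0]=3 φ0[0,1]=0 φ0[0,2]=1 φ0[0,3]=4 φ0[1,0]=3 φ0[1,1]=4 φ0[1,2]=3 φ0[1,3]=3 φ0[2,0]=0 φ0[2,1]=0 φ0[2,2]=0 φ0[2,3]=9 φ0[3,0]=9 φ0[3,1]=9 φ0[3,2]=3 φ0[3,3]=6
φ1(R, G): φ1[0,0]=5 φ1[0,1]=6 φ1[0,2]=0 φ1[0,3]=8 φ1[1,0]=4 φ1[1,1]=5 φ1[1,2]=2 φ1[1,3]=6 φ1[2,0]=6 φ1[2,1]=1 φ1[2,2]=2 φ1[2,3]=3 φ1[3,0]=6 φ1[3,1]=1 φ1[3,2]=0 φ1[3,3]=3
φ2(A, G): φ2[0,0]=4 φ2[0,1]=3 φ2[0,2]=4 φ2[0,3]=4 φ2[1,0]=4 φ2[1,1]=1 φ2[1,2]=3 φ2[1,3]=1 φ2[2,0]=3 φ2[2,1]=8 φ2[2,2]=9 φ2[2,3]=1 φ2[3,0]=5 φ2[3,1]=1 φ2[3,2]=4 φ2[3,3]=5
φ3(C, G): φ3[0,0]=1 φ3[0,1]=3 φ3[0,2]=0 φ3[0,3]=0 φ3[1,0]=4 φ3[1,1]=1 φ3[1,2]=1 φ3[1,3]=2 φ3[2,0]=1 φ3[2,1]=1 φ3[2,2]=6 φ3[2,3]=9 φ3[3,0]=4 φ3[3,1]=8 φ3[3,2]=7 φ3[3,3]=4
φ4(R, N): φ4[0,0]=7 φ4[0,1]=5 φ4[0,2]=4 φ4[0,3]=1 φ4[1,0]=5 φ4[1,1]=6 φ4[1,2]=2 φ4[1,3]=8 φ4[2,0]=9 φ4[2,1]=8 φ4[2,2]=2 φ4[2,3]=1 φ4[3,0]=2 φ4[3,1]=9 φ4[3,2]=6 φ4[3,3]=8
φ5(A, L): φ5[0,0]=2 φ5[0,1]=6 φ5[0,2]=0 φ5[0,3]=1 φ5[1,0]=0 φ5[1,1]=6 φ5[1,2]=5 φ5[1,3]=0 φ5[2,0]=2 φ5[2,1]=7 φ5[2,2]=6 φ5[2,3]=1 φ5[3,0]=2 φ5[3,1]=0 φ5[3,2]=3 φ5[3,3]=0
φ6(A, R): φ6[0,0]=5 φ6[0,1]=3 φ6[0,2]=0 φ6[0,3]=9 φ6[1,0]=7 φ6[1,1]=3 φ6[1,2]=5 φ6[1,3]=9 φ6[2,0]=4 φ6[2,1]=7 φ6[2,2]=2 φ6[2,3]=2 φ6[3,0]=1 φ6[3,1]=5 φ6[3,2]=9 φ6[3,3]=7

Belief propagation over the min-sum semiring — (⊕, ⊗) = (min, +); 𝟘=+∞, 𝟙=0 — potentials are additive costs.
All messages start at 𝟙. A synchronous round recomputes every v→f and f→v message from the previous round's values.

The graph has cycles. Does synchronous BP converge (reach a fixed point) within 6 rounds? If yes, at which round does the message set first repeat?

init: all messages = 𝟙 over 4 values
r1 m[φ0→M] = [0, 3, 0, 3]
r1 m[φ0→R] = [0, 0, 0, 3]
r1 m[φ1→R] = [0, 2, 1, 0]
r1 m[φ1→G] = [4, 1, 0, 3]
r1 m[φ2→A] = [3, 1, 1, 1]
r1 m[φ2→G] = [3, 1, 3, 1]
r1 m[φ3→C] = [0, 1, 1, 4]
r1 m[φ3→G] = [1, 1, 0, 0]
r1 m[φ4→R] = [1, 2, 1, 2]
r1 m[φ4→N] = [2, 5, 2, 1]
r1 m[φ5→A] = [0, 0, 1, 0]
r1 m[φ5→L] = [0, 0, 0, 0]
r1 m[φ6→A] = [0, 3, 2, 1]
r1 m[φ6→R] = [1, 3, 0, 2]
r1 m[M→φ0] = [0, 0, 0, 0]
r1 m[A→φ2] = [0, 0, 0, 0]
r1 m[A→φ5] = [0, 0, 0, 0]
r1 m[A→φ6] = [0, 0, 0, 0]
r1 m[R→φ0] = [0, 0, 0, 0]
r1 m[R→φ1] = [0, 0, 0, 0]
r1 m[R→φ4] = [0, 0, 0, 0]
r1 m[R→φ6] = [0, 0, 0, 0]
r1 m[N→φ4] = [0, 0, 0, 0]
r1 m[L→φ5] = [0, 0, 0, 0]
r1 m[C→φ3] = [0, 0, 0, 0]
r1 m[G→φ1] = [0, 0, 0, 0]
r1 m[G→φ2] = [0, 0, 0, 0]
r1 m[G→φ3] = [0, 0, 0, 0]
r2 m[φ0→M] = [0, 3, 0, 3]
r2 m[φ0→R] = [0, 0, 0, 3]
r2 m[φ1→R] = [0, 2, 1, 0]
r2 m[φ1→G] = [4, 1, 0, 3]
r2 m[φ2→A] = [3, 1, 1, 1]
r2 m[φ2→G] = [3, 1, 3, 1]
r2 m[φ3→C] = [0, 1, 1, 4]
r2 m[φ3→G] = [1, 1, 0, 0]
r2 m[φ4→R] = [1, 2, 1, 2]
r2 m[φ4→N] = [2, 5, 2, 1]
r2 m[φ5→A] = [0, 0, 1, 0]
r2 m[φ5→L] = [0, 0, 0, 0]
r2 m[φ6→A] = [0, 3, 2, 1]
r2 m[φ6→R] = [1, 3, 0, 2]
r2 m[M→φ0] = [0, 0, 0, 0]
r2 m[A→φ2] = [0, 3, 3, 1]
r2 m[A→φ5] = [3, 4, 3, 2]
r2 m[A→φ6] = [3, 1, 2, 1]
r2 m[R→φ0] = [2, 7, 2, 4]
r2 m[R→φ1] = [2, 5, 1, 7]
r2 m[R→φ4] = [1, 5, 1, 5]
r2 m[R→φ6] = [1, 4, 2, 5]
r2 m[N→φ4] = [0, 0, 0, 0]
r2 m[L→φ5] = [0, 0, 0, 0]
r2 m[C→φ3] = [0, 0, 0, 0]
r2 m[G→φ1] = [4, 2, 3, 1]
r2 m[G→φ2] = [5, 2, 0, 3]
r2 m[G→φ3] = [7, 2, 3, 4]
r3 m[φ0→M] = [3, 5, 2, 5]
r3 m[φ0→R] = [0, 0, 0, 3]
r3 m[φ1→R] = [3, 5, 3, 3]
r3 m[φ1→G] = [7, 2, 2, 4]
r3 m[φ2→A] = [4, 3, 4, 3]
r3 m[φ2→G] = [4, 2, 4, 4]
r3 m[φ3→C] = [3, 3, 3, 8]
r3 m[φ3→G] = [1, 1, 0, 0]
r3 m[φ4→R] = [1, 2, 1, 2]
r3 m[φ4→N] = [7, 6, 3, 2]
r3 m[φ5→A] = [0, 0, 1, 0]
r3 m[φ5→L] = [4, 2, 3, 2]
r3 m[φ6→A] = [2, 7, 4, 2]
r3 m[φ6→R] = [2, 4, 3, 4]
r3 m[M→φ0] = [0, 0, 0, 0]
r3 m[A→φ2] = [0, 3, 3, 1]
r3 m[A→φ5] = [3, 4, 3, 2]
r3 m[A→φ6] = [3, 1, 2, 1]
r3 m[R→φ0] = [2, 7, 2, 4]
r3 m[R→φ1] = [2, 5, 1, 7]
r3 m[R→φ4] = [1, 5, 1, 5]
r3 m[R→φ6] = [1, 4, 2, 5]
r3 m[N→φ4] = [0, 0, 0, 0]
r3 m[L→φ5] = [0, 0, 0, 0]
r3 m[C→φ3] = [0, 0, 0, 0]
r3 m[G→φ1] = [4, 2, 3, 1]
r3 m[G→φ2] = [5, 2, 0, 3]
r3 m[G→φ3] = [7, 2, 3, 4]
r4 m[φ0→M] = [3, 5, 2, 5]
r4 m[φ0→R] = [0, 0, 0, 3]
r4 m[φ1→R] = [3, 5, 3, 3]
r4 m[φ1→G] = [7, 2, 2, 4]
r4 m[φ2→A] = [4, 3, 4, 3]
r4 m[φ2→G] = [4, 2, 4, 4]
r4 m[φ3→C] = [3, 3, 3, 8]
r4 m[φ3→G] = [1, 1, 0, 0]
r4 m[φ4→R] = [1, 2, 1, 2]
r4 m[φ4→N] = [7, 6, 3, 2]
r4 m[φ5→A] = [0, 0, 1, 0]
r4 m[φ5→L] = [4, 2, 3, 2]
r4 m[φ6→A] = [2, 7, 4, 2]
r4 m[φ6→R] = [2, 4, 3, 4]
r4 m[M→φ0] = [0, 0, 0, 0]
r4 m[A→φ2] = [2, 7, 5, 2]
r4 m[A→φ5] = [6, 10, 8, 5]
r4 m[A→φ6] = [4, 3, 5, 3]
r4 m[R→φ0] = [6, 11, 7, 9]
r4 m[R→φ1] = [3, 6, 4, 9]
r4 m[R→φ4] = [5, 9, 6, 10]
r4 m[R→φ6] = [4, 7, 4, 8]
r4 m[N→φ4] = [0, 0, 0, 0]
r4 m[L→φ5] = [0, 0, 0, 0]
r4 m[C→φ3] = [0, 0, 0, 0]
r4 m[G→φ1] = [5, 3, 4, 4]
r4 m[G→φ2] = [8, 3, 2, 4]
r4 m[G→φ3] = [11, 4, 6, 8]
r5 m[φ0→M] = [8, 9, 6, 10]
r5 m[φ0→R] = [0, 0, 0, 3]
r5 m[φ1→R] = [4, 6, 4, 4]
r5 m[φ1→G] = [8, 5, 3, 7]
r5 m[φ2→A] = [6, 4, 5, 4]
r5 m[φ2→G] = [6, 3, 6, 6]
r5 m[φ3→C] = [6, 5, 5, 12]
r5 m[φ3→G] = [1, 1, 0, 0]
r5 m[φ4→R] = [1, 2, 1, 2]
r5 m[φ4→N] = [12, 10, 8, 6]
r5 m[φ5→A] = [0, 0, 1, 0]
r5 m[φ5→L] = [7, 5, 6, 5]
r5 m[φ6→A] = [4, 9, 6, 5]
r5 m[φ6→R] = [4, 6, 4, 7]
r5 m[M→φ0] = [0, 0, 0, 0]
r5 m[A→φ2] = [2, 7, 5, 2]
r5 m[A→φ5] = [6, 10, 8, 5]
r5 m[A→φ6] = [4, 3, 5, 3]
r5 m[R→φ0] = [6, 11, 7, 9]
r5 m[R→φ1] = [3, 6, 4, 9]
r5 m[R→φ4] = [5, 9, 6, 10]
r5 m[R→φ6] = [4, 7, 4, 8]
r5 m[N→φ4] = [0, 0, 0, 0]
r5 m[L→φ5] = [0, 0, 0, 0]
r5 m[C→φ3] = [0, 0, 0, 0]
r5 m[G→φ1] = [5, 3, 4, 4]
r5 m[G→φ2] = [8, 3, 2, 4]
r5 m[G→φ3] = [11, 4, 6, 8]
r6 m[φ0→M] = [8, 9, 6, 10]
r6 m[φ0→R] = [0, 0, 0, 3]
r6 m[φ1→R] = [4, 6, 4, 4]
r6 m[φ1→G] = [8, 5, 3, 7]
r6 m[φ2→A] = [6, 4, 5, 4]
r6 m[φ2→G] = [6, 3, 6, 6]
r6 m[φ3→C] = [6, 5, 5, 12]
r6 m[φ3→G] = [1, 1, 0, 0]
r6 m[φ4→R] = [1, 2, 1, 2]
r6 m[φ4→N] = [12, 10, 8, 6]
r6 m[φ5→A] = [0, 0, 1, 0]
r6 m[φ5→L] = [7, 5, 6, 5]
r6 m[φ6→A] = [4, 9, 6, 5]
r6 m[φ6→R] = [4, 6, 4, 7]
r6 m[M→φ0] = [0, 0, 0, 0]
r6 m[A→φ2] = [4, 9, 7, 5]
r6 m[A→φ5] = [10, 13, 11, 9]
r6 m[A→φ6] = [6, 4, 6, 4]
r6 m[R→φ0] = [9, 14, 9, 13]
r6 m[R→φ1] = [5, 8, 5, 12]
r6 m[R→φ4] = [8, 12, 8, 14]
r6 m[R→φ6] = [5, 8, 5, 9]
r6 m[N→φ4] = [0, 0, 0, 0]
r6 m[L→φ5] = [0, 0, 0, 0]
r6 m[C→φ3] = [0, 0, 0, 0]
r6 m[G→φ1] = [7, 4, 6, 6]
r6 m[G→φ2] = [9, 6, 3, 7]
r6 m[G→φ3] = [14, 8, 9, 13]
no fixed point within 6 rounds

NOT CONVERGED within 6 rounds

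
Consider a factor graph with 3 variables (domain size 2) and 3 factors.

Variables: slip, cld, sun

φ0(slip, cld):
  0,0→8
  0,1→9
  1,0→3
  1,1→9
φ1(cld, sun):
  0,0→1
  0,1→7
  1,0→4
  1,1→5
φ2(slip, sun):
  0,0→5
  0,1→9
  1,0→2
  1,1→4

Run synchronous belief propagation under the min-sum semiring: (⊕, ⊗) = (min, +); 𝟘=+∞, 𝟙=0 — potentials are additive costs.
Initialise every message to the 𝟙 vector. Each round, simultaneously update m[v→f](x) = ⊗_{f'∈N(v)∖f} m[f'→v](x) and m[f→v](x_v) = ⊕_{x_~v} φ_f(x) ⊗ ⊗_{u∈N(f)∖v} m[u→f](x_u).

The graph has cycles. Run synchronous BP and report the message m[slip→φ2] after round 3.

init: all messages = 𝟙 over 2 values
r1 m[φ0→slip] = [8, 3]
r1 m[φ0→cld] = [3, 9]
r1 m[φ1→cld] = [1, 4]
r1 m[φ1→sun] = [1, 5]
r1 m[φ2→slip] = [5, 2]
r1 m[φ2→sun] = [2, 4]
r1 m[slip→φ0] = [0, 0]
r1 m[slip→φ2] = [0, 0]
r1 m[cld→φ0] = [0, 0]
r1 m[cld→φ1] = [0, 0]
r1 m[sun→φ1] = [0, 0]
r1 m[sun→φ2] = [0, 0]
r2 m[φ0→slip] = [8, 3]
r2 m[φ0→cld] = [3, 9]
r2 m[φ1→cld] = [1, 4]
r2 m[φ1→sun] = [1, 5]
r2 m[φ2→slip] = [5, 2]
r2 m[φ2→sun] = [2, 4]
r2 m[slip→φ0] = [5, 2]
r2 m[slip→φ2] = [8, 3]
r2 m[cld→φ0] = [1, 4]
r2 m[cld→φ1] = [3, 9]
r2 m[sun→φ1] = [2, 4]
r2 m[sun→φ2] = [1, 5]
r3 m[φ0→slip] = [9, 4]
r3 m[φ0→cld] = [5, 11]
r3 m[φ1→cld] = [3, 6]
r3 m[φ1→sun] = [4, 10]
r3 m[φ2→slip] = [6, 3]
r3 m[φ2→sun] = [5, 7]
r3 m[slip→φ0] = [5, 2]
r3 m[slip→φ2] = [8, 3]
r3 m[cld→φ0] = [1, 4]
r3 m[cld→φ1] = [3, 9]
r3 m[sun→φ1] = [2, 4]
r3 m[sun→φ2] = [1, 5]

message @ round 3 = [8, 3]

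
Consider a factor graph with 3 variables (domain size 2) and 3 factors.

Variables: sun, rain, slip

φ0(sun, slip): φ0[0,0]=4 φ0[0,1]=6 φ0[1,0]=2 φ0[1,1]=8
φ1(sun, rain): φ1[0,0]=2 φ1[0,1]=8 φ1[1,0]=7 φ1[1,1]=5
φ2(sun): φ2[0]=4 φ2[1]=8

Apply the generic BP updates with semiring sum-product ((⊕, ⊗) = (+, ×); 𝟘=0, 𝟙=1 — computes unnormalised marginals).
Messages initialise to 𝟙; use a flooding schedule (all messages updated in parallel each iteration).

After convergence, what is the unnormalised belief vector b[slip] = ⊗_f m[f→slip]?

b[slip] = [352, 1008]

init: all messages = 𝟙 over 2 values
r1 m[φ0→sun] = [10, 10]
r1 m[φ0→slip] = [6, 14]
r1 m[φ1→sun] = [10, 12]
r1 m[φ1→rain] = [9, 13]
r1 m[φ2→sun] = [4, 8]
r1 m[sun→φ0] = [1, 1]
r1 m[sun→φ1] = [1, 1]
r1 m[sun→φ2] = [1, 1]
r1 m[rain→φ1] = [1, 1]
r1 m[slip→φ0] = [1, 1]
r2 m[φ0→sun] = [10, 10]
r2 m[φ0→slip] = [6, 14]
r2 m[φ1→sun] = [10, 12]
r2 m[φ1→rain] = [9, 13]
r2 m[φ2→sun] = [4, 8]
r2 m[sun→φ0] = [40, 96]
r2 m[sun→φ1] = [40, 80]
r2 m[sun→φ2] = [100, 120]
r2 m[rain→φ1] = [1, 1]
r2 m[slip→φ0] = [1, 1]
r3 m[φ0→sun] = [10, 10]
r3 m[φ0→slip] = [352, 1008]
r3 m[φ1→sun] = [10, 12]
r3 m[φ1→rain] = [640, 720]
r3 m[φ2→sun] = [4, 8]
r3 m[sun→φ0] = [40, 96]
r3 m[sun→φ1] = [40, 80]
r3 m[sun→φ2] = [100, 120]
r3 m[rain→φ1] = [1, 1]
r3 m[slip→φ0] = [1, 1]
r4 m[φ0→sun] = [10, 10]
r4 m[φ0→slip] = [352, 1008]
r4 m[φ1→sun] = [10, 12]
r4 m[φ1→rain] = [640, 720]
r4 m[φ2→sun] = [4, 8]
r4 m[sun→φ0] = [40, 96]
r4 m[sun→φ1] = [40, 80]
r4 m[sun→φ2] = [100, 120]
r4 m[rain→φ1] = [1, 1]
r4 m[slip→φ0] = [1, 1]
fixed point reached at round 4
b[slip] = ⊗ incoming = [352, 1008]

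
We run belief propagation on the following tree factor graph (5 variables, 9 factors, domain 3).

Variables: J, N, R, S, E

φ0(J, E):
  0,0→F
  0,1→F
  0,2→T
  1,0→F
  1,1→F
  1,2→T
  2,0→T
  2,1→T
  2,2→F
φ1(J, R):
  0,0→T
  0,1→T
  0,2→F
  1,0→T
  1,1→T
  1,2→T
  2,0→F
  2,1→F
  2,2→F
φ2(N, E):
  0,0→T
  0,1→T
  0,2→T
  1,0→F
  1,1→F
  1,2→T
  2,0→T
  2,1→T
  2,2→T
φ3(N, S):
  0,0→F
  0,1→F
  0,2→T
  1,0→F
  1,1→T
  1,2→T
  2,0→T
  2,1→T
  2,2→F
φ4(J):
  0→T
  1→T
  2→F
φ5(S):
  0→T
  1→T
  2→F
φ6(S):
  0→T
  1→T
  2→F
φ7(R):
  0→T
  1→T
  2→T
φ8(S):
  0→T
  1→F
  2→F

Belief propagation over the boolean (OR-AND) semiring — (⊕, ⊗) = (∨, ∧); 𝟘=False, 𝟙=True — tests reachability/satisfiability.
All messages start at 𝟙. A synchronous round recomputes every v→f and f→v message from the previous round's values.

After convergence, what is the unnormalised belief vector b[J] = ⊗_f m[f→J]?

init: all messages = 𝟙 over 3 values
r1 m[φ0→J] = [T, T, T]
r1 m[φ0→E] = [T, T, T]
r1 m[φ1→J] = [T, T, F]
r1 m[φ1→R] = [T, T, T]
r1 m[φ2→N] = [T, T, T]
r1 m[φ2→E] = [T, T, T]
r1 m[φ3→N] = [T, T, T]
r1 m[φ3→S] = [T, T, T]
r1 m[φ4→J] = [T, T, F]
r1 m[φ5→S] = [T, T, F]
r1 m[φ6→S] = [T, T, F]
r1 m[φ7→R] = [T, T, T]
r1 m[φ8→S] = [T, F, F]
r1 m[J→φ0] = [T, T, T]
r1 m[J→φ1] = [T, T, T]
r1 m[J→φ4] = [T, T, T]
r1 m[N→φ2] = [T, T, T]
r1 m[N→φ3] = [T, T, T]
r1 m[R→φ1] = [T, T, T]
r1 m[R→φ7] = [T, T, T]
r1 m[S→φ3] = [T, T, T]
r1 m[S→φ5] = [T, T, T]
r1 m[S→φ6] = [T, T, T]
r1 m[S→φ8] = [T, T, T]
r1 m[E→φ0] = [T, T, T]
r1 m[E→φ2] = [T, T, T]
r2 m[φ0→J] = [T, T, T]
r2 m[φ0→E] = [T, T, T]
r2 m[φ1→J] = [T, T, F]
r2 m[φ1→R] = [T, T, T]
r2 m[φ2→N] = [T, T, T]
r2 m[φ2→E] = [T, T, T]
r2 m[φ3→N] = [T, T, T]
r2 m[φ3→S] = [T, T, T]
r2 m[φ4→J] = [T, T, F]
r2 m[φ5→S] = [T, T, F]
r2 m[φ6→S] = [T, T, F]
r2 m[φ7→R] = [T, T, T]
r2 m[φ8→S] = [T, F, F]
r2 m[J→φ0] = [T, T, F]
r2 m[J→φ1] = [T, T, F]
r2 m[J→φ4] = [T, T, F]
r2 m[N→φ2] = [T, T, T]
r2 m[N→φ3] = [T, T, T]
r2 m[R→φ1] = [T, T, T]
r2 m[R→φ7] = [T, T, T]
r2 m[S→φ3] = [T, F, F]
r2 m[S→φ5] = [T, F, F]
r2 m[S→φ6] = [T, F, F]
r2 m[S→φ8] = [T, T, F]
r2 m[E→φ0] = [T, T, T]
r2 m[E→φ2] = [T, T, T]
r3 m[φ0→J] = [T, T, T]
r3 m[φ0→E] = [F, F, T]
r3 m[φ1→J] = [T, T, F]
r3 m[φ1→R] = [T, T, T]
r3 m[φ2→N] = [T, T, T]
r3 m[φ2→E] = [T, T, T]
r3 m[φ3→N] = [F, F, T]
r3 m[φ3→S] = [T, T, T]
r3 m[φ4→J] = [T, T, F]
r3 m[φ5→S] = [T, T, F]
r3 m[φ6→S] = [T, T, F]
r3 m[φ7→R] = [T, T, T]
r3 m[φ8→S] = [T, F, F]
r3 m[J→φ0] = [T, T, F]
r3 m[J→φ1] = [T, T, F]
r3 m[J→φ4] = [T, T, F]
r3 m[N→φ2] = [T, T, T]
r3 m[N→φ3] = [T, T, T]
r3 m[R→φ1] = [T, T, T]
r3 m[R→φ7] = [T, T, T]
r3 m[S→φ3] = [T, F, F]
r3 m[S→φ5] = [T, F, F]
r3 m[S→φ6] = [T, F, F]
r3 m[S→φ8] = [T, T, F]
r3 m[E→φ0] = [T, T, T]
r3 m[E→φ2] = [T, T, T]
r4 m[φ0→J] = [T, T, T]
r4 m[φ0→E] = [F, F, T]
r4 m[φ1→J] = [T, T, F]
r4 m[φ1→R] = [T, T, T]
r4 m[φ2→N] = [T, T, T]
r4 m[φ2→E] = [T, T, T]
r4 m[φ3→N] = [F, F, T]
r4 m[φ3→S] = [T, T, T]
r4 m[φ4→J] = [T, T, F]
r4 m[φ5→S] = [T, T, F]
r4 m[φ6→S] = [T, T, F]
r4 m[φ7→R] = [T, T, T]
r4 m[φ8→S] = [T, F, F]
r4 m[J→φ0] = [T, T, F]
r4 m[J→φ1] = [T, T, F]
r4 m[J→φ4] = [T, T, F]
r4 m[N→φ2] = [F, F, T]
r4 m[N→φ3] = [T, T, T]
r4 m[R→φ1] = [T, T, T]
r4 m[R→φ7] = [T, T, T]
r4 m[S→φ3] = [T, F, F]
r4 m[S→φ5] = [T, F, F]
r4 m[S→φ6] = [T, F, F]
r4 m[S→φ8] = [T, T, F]
r4 m[E→φ0] = [T, T, T]
r4 m[E→φ2] = [F, F, T]
r5 m[φ0→J] = [T, T, T]
r5 m[φ0→E] = [F, F, T]
r5 m[φ1→J] = [T, T, F]
r5 m[φ1→R] = [T, T, T]
r5 m[φ2→N] = [T, T, T]
r5 m[φ2→E] = [T, T, T]
r5 m[φ3→N] = [F, F, T]
r5 m[φ3→S] = [T, T, T]
r5 m[φ4→J] = [T, T, F]
r5 m[φ5→S] = [T, T, F]
r5 m[φ6→S] = [T, T, F]
r5 m[φ7→R] = [T, T, T]
r5 m[φ8→S] = [T, F, F]
r5 m[J→φ0] = [T, T, F]
r5 m[J→φ1] = [T, T, F]
r5 m[J→φ4] = [T, T, F]
r5 m[N→φ2] = [F, F, T]
r5 m[N→φ3] = [T, T, T]
r5 m[R→φ1] = [T, T, T]
r5 m[R→φ7] = [T, T, T]
r5 m[S→φ3] = [T, F, F]
r5 m[S→φ5] = [T, F, F]
r5 m[S→φ6] = [T, F, F]
r5 m[S→φ8] = [T, T, F]
r5 m[E→φ0] = [T, T, T]
r5 m[E→φ2] = [F, F, T]
fixed point reached at round 5
b[J] = ⊗ incoming = [T, T, F]

b[J] = [T, T, F]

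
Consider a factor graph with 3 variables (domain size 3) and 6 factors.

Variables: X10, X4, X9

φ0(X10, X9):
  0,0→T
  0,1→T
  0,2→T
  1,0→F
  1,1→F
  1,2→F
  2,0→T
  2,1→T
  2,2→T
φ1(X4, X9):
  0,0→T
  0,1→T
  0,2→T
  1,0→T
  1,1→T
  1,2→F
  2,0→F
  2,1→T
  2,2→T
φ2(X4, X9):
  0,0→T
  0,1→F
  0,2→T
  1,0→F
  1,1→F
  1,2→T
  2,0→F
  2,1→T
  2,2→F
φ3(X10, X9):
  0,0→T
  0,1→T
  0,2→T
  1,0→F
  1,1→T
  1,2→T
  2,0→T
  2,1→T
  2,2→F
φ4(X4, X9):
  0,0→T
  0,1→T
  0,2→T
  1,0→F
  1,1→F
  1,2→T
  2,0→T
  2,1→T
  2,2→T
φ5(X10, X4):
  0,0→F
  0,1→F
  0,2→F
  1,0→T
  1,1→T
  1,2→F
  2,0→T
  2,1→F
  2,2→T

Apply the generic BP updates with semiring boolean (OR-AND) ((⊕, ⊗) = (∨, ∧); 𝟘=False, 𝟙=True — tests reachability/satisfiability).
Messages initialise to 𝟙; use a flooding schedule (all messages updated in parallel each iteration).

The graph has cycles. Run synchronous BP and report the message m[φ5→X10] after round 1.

init: all messages = 𝟙 over 3 values
r1 m[φ0→X10] = [T, F, T]
r1 m[φ0→X9] = [T, T, T]
r1 m[φ1→X4] = [T, T, T]
r1 m[φ1→X9] = [T, T, T]
r1 m[φ2→X4] = [T, T, T]
r1 m[φ2→X9] = [T, T, T]
r1 m[φ3→X10] = [T, T, T]
r1 m[φ3→X9] = [T, T, T]
r1 m[φ4→X4] = [T, T, T]
r1 m[φ4→X9] = [T, T, T]
r1 m[φ5→X10] = [F, T, T]
r1 m[φ5→X4] = [T, T, T]
r1 m[X10→φ0] = [T, T, T]
r1 m[X10→φ3] = [T, T, T]
r1 m[X10→φ5] = [T, T, T]
r1 m[X4→φ1] = [T, T, T]
r1 m[X4→φ2] = [T, T, T]
r1 m[X4→φ4] = [T, T, T]
r1 m[X4→φ5] = [T, T, T]
r1 m[X9→φ0] = [T, T, T]
r1 m[X9→φ1] = [T, T, T]
r1 m[X9→φ2] = [T, T, T]
r1 m[X9→φ3] = [T, T, T]
r1 m[X9→φ4] = [T, T, T]

message @ round 1 = [F, T, T]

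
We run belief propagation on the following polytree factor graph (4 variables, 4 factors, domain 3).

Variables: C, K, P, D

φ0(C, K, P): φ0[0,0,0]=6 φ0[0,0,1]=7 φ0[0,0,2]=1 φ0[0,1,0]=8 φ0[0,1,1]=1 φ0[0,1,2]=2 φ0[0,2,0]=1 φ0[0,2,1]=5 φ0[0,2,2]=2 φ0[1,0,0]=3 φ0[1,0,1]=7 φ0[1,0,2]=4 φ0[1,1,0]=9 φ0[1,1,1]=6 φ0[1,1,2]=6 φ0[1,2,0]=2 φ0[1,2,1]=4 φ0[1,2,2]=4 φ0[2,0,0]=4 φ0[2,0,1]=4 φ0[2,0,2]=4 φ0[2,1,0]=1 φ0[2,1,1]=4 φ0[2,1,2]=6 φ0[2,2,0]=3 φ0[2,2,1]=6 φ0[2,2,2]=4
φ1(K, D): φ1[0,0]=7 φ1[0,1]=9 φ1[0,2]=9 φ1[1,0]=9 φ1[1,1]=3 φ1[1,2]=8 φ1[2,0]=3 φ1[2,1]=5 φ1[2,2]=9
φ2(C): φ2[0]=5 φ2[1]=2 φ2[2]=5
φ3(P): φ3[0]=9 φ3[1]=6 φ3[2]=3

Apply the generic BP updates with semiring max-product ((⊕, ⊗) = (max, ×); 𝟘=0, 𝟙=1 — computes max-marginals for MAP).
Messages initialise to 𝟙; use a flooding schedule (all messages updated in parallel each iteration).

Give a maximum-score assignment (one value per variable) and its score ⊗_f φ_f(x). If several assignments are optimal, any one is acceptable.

assignment: (C=0, K=1, P=0, D=0); score = 3240

init: all messages = 𝟙 over 3 values
r1 m[φ0→C] = [8, 9, 6]
r1 m[φ0→K] = [7, 9, 6]
r1 m[φ0→P] = [9, 7, 6]
r1 m[φ1→K] = [9, 9, 9]
r1 m[φ1→D] = [9, 9, 9]
r1 m[φ2→C] = [5, 2, 5]
r1 m[φ3→P] = [9, 6, 3]
r1 m[C→φ0] = [1, 1, 1]
r1 m[C→φ2] = [1, 1, 1]
r1 m[K→φ0] = [1, 1, 1]
r1 m[K→φ1] = [1, 1, 1]
r1 m[P→φ0] = [1, 1, 1]
r1 m[P→φ3] = [1, 1, 1]
r1 m[D→φ1] = [1, 1, 1]
r2 m[φ0→C] = [8, 9, 6]
r2 m[φ0→K] = [7, 9, 6]
r2 m[φ0→P] = [9, 7, 6]
r2 m[φ1→K] = [9, 9, 9]
r2 m[φ1→D] = [9, 9, 9]
r2 m[φ2→C] = [5, 2, 5]
r2 m[φ3→P] = [9, 6, 3]
r2 m[C→φ0] = [5, 2, 5]
r2 m[C→φ2] = [8, 9, 6]
r2 m[K→φ0] = [9, 9, 9]
r2 m[K→φ1] = [7, 9, 6]
r2 m[P→φ0] = [9, 6, 3]
r2 m[P→φ3] = [9, 7, 6]
r2 m[D→φ1] = [1, 1, 1]
r3 m[φ0→C] = [648, 729, 324]
r3 m[φ0→K] = [270, 360, 180]
r3 m[φ0→P] = [360, 315, 270]
r3 m[φ1→K] = [9, 9, 9]
r3 m[φ1→D] = [81, 63, 72]
r3 m[φ2→C] = [5, 2, 5]
r3 m[φ3→P] = [9, 6, 3]
r3 m[C→φ0] = [5, 2, 5]
r3 m[C→φ2] = [8, 9, 6]
r3 m[K→φ0] = [9, 9, 9]
r3 m[K→φ1] = [7, 9, 6]
r3 m[P→φ0] = [9, 6, 3]
r3 m[P→φ3] = [9, 7, 6]
r3 m[D→φ1] = [1, 1, 1]
r4 m[φ0→C] = [648, 729, 324]
r4 m[φ0→K] = [270, 360, 180]
r4 m[φ0→P] = [360, 315, 270]
r4 m[φ1→K] = [9, 9, 9]
r4 m[φ1→D] = [81, 63, 72]
r4 m[φ2→C] = [5, 2, 5]
r4 m[φ3→P] = [9, 6, 3]
r4 m[C→φ0] = [5, 2, 5]
r4 m[C→φ2] = [648, 729, 324]
r4 m[K→φ0] = [9, 9, 9]
r4 m[K→φ1] = [270, 360, 180]
r4 m[P→φ0] = [9, 6, 3]
r4 m[P→φ3] = [360, 315, 270]
r4 m[D→φ1] = [1, 1, 1]
r5 m[φ0→C] = [648, 729, 324]
r5 m[φ0→K] = [270, 360, 180]
r5 m[φ0→P] = [360, 315, 270]
r5 m[φ1→K] = [9, 9, 9]
r5 m[φ1→D] = [3240, 2430, 2880]
r5 m[φ2→C] = [5, 2, 5]
r5 m[φ3→P] = [9, 6, 3]
r5 m[C→φ0] = [5, 2, 5]
r5 m[C→φ2] = [648, 729, 324]
r5 m[K→φ0] = [9, 9, 9]
r5 m[K→φ1] = [270, 360, 180]
r5 m[P→φ0] = [9, 6, 3]
r5 m[P→φ3] = [360, 315, 270]
r5 m[D→φ1] = [1, 1, 1]
r6 m[φ0→C] = [648, 729, 324]
r6 m[φ0→K] = [270, 360, 180]
r6 m[φ0→P] = [360, 315, 270]
r6 m[φ1→K] = [9, 9, 9]
r6 m[φ1→D] = [3240, 2430, 2880]
r6 m[φ2→C] = [5, 2, 5]
r6 m[φ3→P] = [9, 6, 3]
r6 m[C→φ0] = [5, 2, 5]
r6 m[C→φ2] = [648, 729, 324]
r6 m[K→φ0] = [9, 9, 9]
r6 m[K→φ1] = [270, 360, 180]
r6 m[P→φ0] = [9, 6, 3]
r6 m[P→φ3] = [360, 315, 270]
r6 m[D→φ1] = [1, 1, 1]
fixed point reached at round 6
traceback from C: (C=0, K=1, P=0, D=0), score=3240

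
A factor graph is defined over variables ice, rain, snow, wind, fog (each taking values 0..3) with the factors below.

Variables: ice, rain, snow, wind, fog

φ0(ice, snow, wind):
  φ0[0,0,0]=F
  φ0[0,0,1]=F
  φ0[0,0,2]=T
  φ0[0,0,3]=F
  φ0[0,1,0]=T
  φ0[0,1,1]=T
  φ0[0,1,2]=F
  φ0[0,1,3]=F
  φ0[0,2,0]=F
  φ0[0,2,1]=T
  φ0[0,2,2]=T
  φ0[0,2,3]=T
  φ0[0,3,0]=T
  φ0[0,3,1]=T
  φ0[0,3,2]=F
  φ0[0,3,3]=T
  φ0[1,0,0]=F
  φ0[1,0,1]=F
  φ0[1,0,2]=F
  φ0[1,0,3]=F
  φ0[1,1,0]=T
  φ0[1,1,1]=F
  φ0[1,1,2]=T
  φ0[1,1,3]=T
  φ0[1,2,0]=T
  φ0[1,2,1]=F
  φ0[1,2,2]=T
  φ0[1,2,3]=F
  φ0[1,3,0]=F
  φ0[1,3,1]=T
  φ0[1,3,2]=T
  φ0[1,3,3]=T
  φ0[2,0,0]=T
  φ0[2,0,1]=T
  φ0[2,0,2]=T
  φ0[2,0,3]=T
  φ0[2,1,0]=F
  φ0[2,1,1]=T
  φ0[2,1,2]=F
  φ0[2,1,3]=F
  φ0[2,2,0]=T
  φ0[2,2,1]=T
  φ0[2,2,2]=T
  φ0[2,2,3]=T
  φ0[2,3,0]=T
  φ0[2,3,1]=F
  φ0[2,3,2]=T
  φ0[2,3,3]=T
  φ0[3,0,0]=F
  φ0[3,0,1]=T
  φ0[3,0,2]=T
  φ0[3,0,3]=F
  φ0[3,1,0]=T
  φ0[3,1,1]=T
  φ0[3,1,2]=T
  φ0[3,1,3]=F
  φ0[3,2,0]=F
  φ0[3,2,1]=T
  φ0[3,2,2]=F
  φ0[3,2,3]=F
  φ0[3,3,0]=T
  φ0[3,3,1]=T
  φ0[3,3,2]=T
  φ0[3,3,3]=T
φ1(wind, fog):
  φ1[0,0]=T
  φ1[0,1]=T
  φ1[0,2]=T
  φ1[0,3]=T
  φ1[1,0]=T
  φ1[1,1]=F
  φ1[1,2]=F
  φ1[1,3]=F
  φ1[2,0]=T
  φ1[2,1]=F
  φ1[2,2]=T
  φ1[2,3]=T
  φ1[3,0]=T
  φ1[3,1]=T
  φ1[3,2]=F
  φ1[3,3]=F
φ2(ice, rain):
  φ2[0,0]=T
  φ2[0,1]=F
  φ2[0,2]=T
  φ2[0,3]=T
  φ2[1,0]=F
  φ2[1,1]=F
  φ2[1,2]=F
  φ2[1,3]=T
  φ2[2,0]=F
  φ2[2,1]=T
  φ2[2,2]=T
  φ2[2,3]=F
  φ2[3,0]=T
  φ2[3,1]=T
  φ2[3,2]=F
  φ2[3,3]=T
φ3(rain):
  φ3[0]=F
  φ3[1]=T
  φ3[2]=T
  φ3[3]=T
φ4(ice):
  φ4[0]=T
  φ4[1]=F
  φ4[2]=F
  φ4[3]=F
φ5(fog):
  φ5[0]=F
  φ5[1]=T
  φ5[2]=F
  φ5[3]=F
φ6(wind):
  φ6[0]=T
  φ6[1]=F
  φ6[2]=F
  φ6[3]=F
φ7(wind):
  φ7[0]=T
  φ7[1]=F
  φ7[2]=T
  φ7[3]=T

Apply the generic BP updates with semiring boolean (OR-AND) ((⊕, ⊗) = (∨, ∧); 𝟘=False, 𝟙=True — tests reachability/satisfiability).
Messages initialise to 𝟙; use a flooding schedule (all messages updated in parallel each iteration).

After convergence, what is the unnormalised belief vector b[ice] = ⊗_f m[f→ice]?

b[ice] = [T, F, F, F]

init: all messages = 𝟙 over 4 values
r1 m[φ0→ice] = [T, T, T, T]
r1 m[φ0→snow] = [T, T, T, T]
r1 m[φ0→wind] = [T, T, T, T]
r1 m[φ1→wind] = [T, T, T, T]
r1 m[φ1→fog] = [T, T, T, T]
r1 m[φ2→ice] = [T, T, T, T]
r1 m[φ2→rain] = [T, T, T, T]
r1 m[φ3→rain] = [F, T, T, T]
r1 m[φ4→ice] = [T, F, F, F]
r1 m[φ5→fog] = [F, T, F, F]
r1 m[φ6→wind] = [T, F, F, F]
r1 m[φ7→wind] = [T, F, T, T]
r1 m[ice→φ0] = [T, T, T, T]
r1 m[ice→φ2] = [T, T, T, T]
r1 m[ice→φ4] = [T, T, T, T]
r1 m[rain→φ2] = [T, T, T, T]
r1 m[rain→φ3] = [T, T, T, T]
r1 m[snow→φ0] = [T, T, T, T]
r1 m[wind→φ0] = [T, T, T, T]
r1 m[wind→φ1] = [T, T, T, T]
r1 m[wind→φ6] = [T, T, T, T]
r1 m[wind→φ7] = [T, T, T, T]
r1 m[fog→φ1] = [T, T, T, T]
r1 m[fog→φ5] = [T, T, T, T]
r2 m[φ0→ice] = [T, T, T, T]
r2 m[φ0→snow] = [T, T, T, T]
r2 m[φ0→wind] = [T, T, T, T]
r2 m[φ1→wind] = [T, T, T, T]
r2 m[φ1→fog] = [T, T, T, T]
r2 m[φ2→ice] = [T, T, T, T]
r2 m[φ2→rain] = [T, T, T, T]
r2 m[φ3→rain] = [F, T, T, T]
r2 m[φ4→ice] = [T, F, F, F]
r2 m[φ5→fog] = [F, T, F, F]
r2 m[φ6→wind] = [T, F, F, F]
r2 m[φ7→wind] = [T, F, T, T]
r2 m[ice→φ0] = [T, F, F, F]
r2 m[ice→φ2] = [T, F, F, F]
r2 m[ice→φ4] = [T, T, T, T]
r2 m[rain→φ2] = [F, T, T, T]
r2 m[rain→φ3] = [T, T, T, T]
r2 m[snow→φ0] = [T, T, T, T]
r2 m[wind→φ0] = [T, F, F, F]
r2 m[wind→φ1] = [T, F, F, F]
r2 m[wind→φ6] = [T, F, T, T]
r2 m[wind→φ7] = [T, F, F, F]
r2 m[fog→φ1] = [F, T, F, F]
r2 m[fog→φ5] = [T, T, T, T]
r3 m[φ0→ice] = [T, T, T, T]
r3 m[φ0→snow] = [F, T, F, T]
r3 m[φ0→wind] = [T, T, T, T]
r3 m[φ1→wind] = [T, F, F, T]
r3 m[φ1→fog] = [T, T, T, T]
r3 m[φ2→ice] = [T, T, T, T]
r3 m[φ2→rain] = [T, F, T, T]
r3 m[φ3→rain] = [F, T, T, T]
r3 m[φ4→ice] = [T, F, F, F]
r3 m[φ5→fog] = [F, T, F, F]
r3 m[φ6→wind] = [T, F, F, F]
r3 m[φ7→wind] = [T, F, T, T]
r3 m[ice→φ0] = [T, F, F, F]
r3 m[ice→φ2] = [T, F, F, F]
r3 m[ice→φ4] = [T, T, T, T]
r3 m[rain→φ2] = [F, T, T, T]
r3 m[rain→φ3] = [T, T, T, T]
r3 m[snow→φ0] = [T, T, T, T]
r3 m[wind→φ0] = [T, F, F, F]
r3 m[wind→φ1] = [T, F, F, F]
r3 m[wind→φ6] = [T, F, T, T]
r3 m[wind→φ7] = [T, F, F, F]
r3 m[fog→φ1] = [F, T, F, F]
r3 m[fog→φ5] = [T, T, T, T]
r4 m[φ0→ice] = [T, T, T, T]
r4 m[φ0→snow] = [F, T, F, T]
r4 m[φ0→wind] = [T, T, T, T]
r4 m[φ1→wind] = [T, F, F, T]
r4 m[φ1→fog] = [T, T, T, T]
r4 m[φ2→ice] = [T, T, T, T]
r4 m[φ2→rain] = [T, F, T, T]
r4 m[φ3→rain] = [F, T, T, T]
r4 m[φ4→ice] = [T, F, F, F]
r4 m[φ5→fog] = [F, T, F, F]
r4 m[φ6→wind] = [T, F, F, F]
r4 m[φ7→wind] = [T, F, T, T]
r4 m[ice→φ0] = [T, F, F, F]
r4 m[ice→φ2] = [T, F, F, F]
r4 m[ice→φ4] = [T, T, T, T]
r4 m[rain→φ2] = [F, T, T, T]
r4 m[rain→φ3] = [T, F, T, T]
r4 m[snow→φ0] = [T, T, T, T]
r4 m[wind→φ0] = [T, F, F, F]
r4 m[wind→φ1] = [T, F, F, F]
r4 m[wind→φ6] = [T, F, F, T]
r4 m[wind→φ7] = [T, F, F, F]
r4 m[fog→φ1] = [F, T, F, F]
r4 m[fog→φ5] = [T, T, T, T]
r5 m[φ0→ice] = [T, T, T, T]
r5 m[φ0→snow] = [F, T, F, T]
r5 m[φ0→wind] = [T, T, T, T]
r5 m[φ1→wind] = [T, F, F, T]
r5 m[φ1→fog] = [T, T, T, T]
r5 m[φ2→ice] = [T, T, T, T]
r5 m[φ2→rain] = [T, F, T, T]
r5 m[φ3→rain] = [F, T, T, T]
r5 m[φ4→ice] = [T, F, F, F]
r5 m[φ5→fog] = [F, T, F, F]
r5 m[φ6→wind] = [T, F, F, F]
r5 m[φ7→wind] = [T, F, T, T]
r5 m[ice→φ0] = [T, F, F, F]
r5 m[ice→φ2] = [T, F, F, F]
r5 m[ice→φ4] = [T, T, T, T]
r5 m[rain→φ2] = [F, T, T, T]
r5 m[rain→φ3] = [T, F, T, T]
r5 m[snow→φ0] = [T, T, T, T]
r5 m[wind→φ0] = [T, F, F, F]
r5 m[wind→φ1] = [T, F, F, F]
r5 m[wind→φ6] = [T, F, F, T]
r5 m[wind→φ7] = [T, F, F, F]
r5 m[fog→φ1] = [F, T, F, F]
r5 m[fog→φ5] = [T, T, T, T]
fixed point reached at round 5
b[ice] = ⊗ incoming = [T, F, F, F]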